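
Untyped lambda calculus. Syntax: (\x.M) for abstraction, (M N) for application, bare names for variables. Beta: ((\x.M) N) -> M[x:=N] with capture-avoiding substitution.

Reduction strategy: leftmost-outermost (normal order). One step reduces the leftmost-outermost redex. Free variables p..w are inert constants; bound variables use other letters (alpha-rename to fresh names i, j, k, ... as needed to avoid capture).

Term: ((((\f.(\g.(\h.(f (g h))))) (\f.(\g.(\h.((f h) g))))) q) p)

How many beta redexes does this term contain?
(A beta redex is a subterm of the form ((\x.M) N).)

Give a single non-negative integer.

Answer: 1

Derivation:
Term: ((((\f.(\g.(\h.(f (g h))))) (\f.(\g.(\h.((f h) g))))) q) p)
  Redex: ((\f.(\g.(\h.(f (g h))))) (\f.(\g.(\h.((f h) g)))))
Total redexes: 1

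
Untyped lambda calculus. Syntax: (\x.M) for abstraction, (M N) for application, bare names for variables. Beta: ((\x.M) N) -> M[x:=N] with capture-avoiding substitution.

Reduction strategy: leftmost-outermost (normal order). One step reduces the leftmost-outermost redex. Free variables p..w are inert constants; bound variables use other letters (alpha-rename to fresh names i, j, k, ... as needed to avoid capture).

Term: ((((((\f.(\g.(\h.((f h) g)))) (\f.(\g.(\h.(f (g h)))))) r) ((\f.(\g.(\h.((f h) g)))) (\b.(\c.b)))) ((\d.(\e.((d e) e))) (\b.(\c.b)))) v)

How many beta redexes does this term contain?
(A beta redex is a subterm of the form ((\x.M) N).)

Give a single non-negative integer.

Term: ((((((\f.(\g.(\h.((f h) g)))) (\f.(\g.(\h.(f (g h)))))) r) ((\f.(\g.(\h.((f h) g)))) (\b.(\c.b)))) ((\d.(\e.((d e) e))) (\b.(\c.b)))) v)
  Redex: ((\f.(\g.(\h.((f h) g)))) (\f.(\g.(\h.(f (g h))))))
  Redex: ((\f.(\g.(\h.((f h) g)))) (\b.(\c.b)))
  Redex: ((\d.(\e.((d e) e))) (\b.(\c.b)))
Total redexes: 3

Answer: 3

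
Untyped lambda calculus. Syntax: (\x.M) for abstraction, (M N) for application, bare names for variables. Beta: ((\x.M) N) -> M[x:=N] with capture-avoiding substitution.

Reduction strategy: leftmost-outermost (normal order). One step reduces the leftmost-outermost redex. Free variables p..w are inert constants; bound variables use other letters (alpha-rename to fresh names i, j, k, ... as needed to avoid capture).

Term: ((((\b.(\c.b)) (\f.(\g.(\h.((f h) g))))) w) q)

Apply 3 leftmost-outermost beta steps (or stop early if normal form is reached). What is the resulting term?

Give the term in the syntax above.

Answer: (\g.(\h.((q h) g)))

Derivation:
Step 0: ((((\b.(\c.b)) (\f.(\g.(\h.((f h) g))))) w) q)
Step 1: (((\c.(\f.(\g.(\h.((f h) g))))) w) q)
Step 2: ((\f.(\g.(\h.((f h) g)))) q)
Step 3: (\g.(\h.((q h) g)))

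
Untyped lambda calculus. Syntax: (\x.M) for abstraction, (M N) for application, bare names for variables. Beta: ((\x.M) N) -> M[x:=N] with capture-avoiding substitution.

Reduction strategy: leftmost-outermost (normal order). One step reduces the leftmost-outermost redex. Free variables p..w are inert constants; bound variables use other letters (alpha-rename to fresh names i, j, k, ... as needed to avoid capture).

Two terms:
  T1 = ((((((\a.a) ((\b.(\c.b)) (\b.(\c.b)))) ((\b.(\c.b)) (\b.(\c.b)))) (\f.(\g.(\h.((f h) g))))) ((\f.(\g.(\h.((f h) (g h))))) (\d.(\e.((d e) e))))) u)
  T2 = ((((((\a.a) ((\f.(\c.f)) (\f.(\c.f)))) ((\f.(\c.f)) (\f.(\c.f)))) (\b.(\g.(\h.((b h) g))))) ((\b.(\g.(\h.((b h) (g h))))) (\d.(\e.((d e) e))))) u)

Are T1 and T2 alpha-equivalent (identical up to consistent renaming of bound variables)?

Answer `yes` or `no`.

Term 1: ((((((\a.a) ((\b.(\c.b)) (\b.(\c.b)))) ((\b.(\c.b)) (\b.(\c.b)))) (\f.(\g.(\h.((f h) g))))) ((\f.(\g.(\h.((f h) (g h))))) (\d.(\e.((d e) e))))) u)
Term 2: ((((((\a.a) ((\f.(\c.f)) (\f.(\c.f)))) ((\f.(\c.f)) (\f.(\c.f)))) (\b.(\g.(\h.((b h) g))))) ((\b.(\g.(\h.((b h) (g h))))) (\d.(\e.((d e) e))))) u)
Alpha-equivalence: compare structure up to binder renaming.
Result: True

Answer: yes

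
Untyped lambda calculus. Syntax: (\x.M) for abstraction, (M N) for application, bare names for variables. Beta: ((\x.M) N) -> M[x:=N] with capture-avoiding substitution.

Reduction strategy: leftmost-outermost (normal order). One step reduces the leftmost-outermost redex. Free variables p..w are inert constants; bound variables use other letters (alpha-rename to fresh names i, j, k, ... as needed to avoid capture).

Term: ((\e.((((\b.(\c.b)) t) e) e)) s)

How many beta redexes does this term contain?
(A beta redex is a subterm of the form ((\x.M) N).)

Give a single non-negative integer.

Answer: 2

Derivation:
Term: ((\e.((((\b.(\c.b)) t) e) e)) s)
  Redex: ((\e.((((\b.(\c.b)) t) e) e)) s)
  Redex: ((\b.(\c.b)) t)
Total redexes: 2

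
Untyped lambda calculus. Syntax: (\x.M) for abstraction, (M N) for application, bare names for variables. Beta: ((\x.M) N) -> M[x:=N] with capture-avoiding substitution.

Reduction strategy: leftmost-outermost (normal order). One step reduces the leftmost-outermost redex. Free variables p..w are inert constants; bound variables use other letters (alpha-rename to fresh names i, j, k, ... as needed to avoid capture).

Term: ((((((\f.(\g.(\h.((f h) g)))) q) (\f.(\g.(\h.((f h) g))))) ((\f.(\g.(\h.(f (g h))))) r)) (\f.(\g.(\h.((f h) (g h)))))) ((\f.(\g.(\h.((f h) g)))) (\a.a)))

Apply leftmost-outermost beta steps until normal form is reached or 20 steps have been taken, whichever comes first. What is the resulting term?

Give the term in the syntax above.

Step 0: ((((((\f.(\g.(\h.((f h) g)))) q) (\f.(\g.(\h.((f h) g))))) ((\f.(\g.(\h.(f (g h))))) r)) (\f.(\g.(\h.((f h) (g h)))))) ((\f.(\g.(\h.((f h) g)))) (\a.a)))
Step 1: (((((\g.(\h.((q h) g))) (\f.(\g.(\h.((f h) g))))) ((\f.(\g.(\h.(f (g h))))) r)) (\f.(\g.(\h.((f h) (g h)))))) ((\f.(\g.(\h.((f h) g)))) (\a.a)))
Step 2: ((((\h.((q h) (\f.(\g.(\h.((f h) g)))))) ((\f.(\g.(\h.(f (g h))))) r)) (\f.(\g.(\h.((f h) (g h)))))) ((\f.(\g.(\h.((f h) g)))) (\a.a)))
Step 3: ((((q ((\f.(\g.(\h.(f (g h))))) r)) (\f.(\g.(\h.((f h) g))))) (\f.(\g.(\h.((f h) (g h)))))) ((\f.(\g.(\h.((f h) g)))) (\a.a)))
Step 4: ((((q (\g.(\h.(r (g h))))) (\f.(\g.(\h.((f h) g))))) (\f.(\g.(\h.((f h) (g h)))))) ((\f.(\g.(\h.((f h) g)))) (\a.a)))
Step 5: ((((q (\g.(\h.(r (g h))))) (\f.(\g.(\h.((f h) g))))) (\f.(\g.(\h.((f h) (g h)))))) (\g.(\h.(((\a.a) h) g))))
Step 6: ((((q (\g.(\h.(r (g h))))) (\f.(\g.(\h.((f h) g))))) (\f.(\g.(\h.((f h) (g h)))))) (\g.(\h.(h g))))

Answer: ((((q (\g.(\h.(r (g h))))) (\f.(\g.(\h.((f h) g))))) (\f.(\g.(\h.((f h) (g h)))))) (\g.(\h.(h g))))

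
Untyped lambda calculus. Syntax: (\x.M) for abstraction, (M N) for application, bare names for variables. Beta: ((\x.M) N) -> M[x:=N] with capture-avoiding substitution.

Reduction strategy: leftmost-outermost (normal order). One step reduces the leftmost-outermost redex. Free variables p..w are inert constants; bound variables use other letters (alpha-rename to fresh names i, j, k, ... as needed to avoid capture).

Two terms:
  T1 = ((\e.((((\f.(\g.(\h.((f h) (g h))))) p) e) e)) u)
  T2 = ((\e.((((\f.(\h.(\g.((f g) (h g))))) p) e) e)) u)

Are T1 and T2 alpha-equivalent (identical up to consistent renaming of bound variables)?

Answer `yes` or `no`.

Answer: yes

Derivation:
Term 1: ((\e.((((\f.(\g.(\h.((f h) (g h))))) p) e) e)) u)
Term 2: ((\e.((((\f.(\h.(\g.((f g) (h g))))) p) e) e)) u)
Alpha-equivalence: compare structure up to binder renaming.
Result: True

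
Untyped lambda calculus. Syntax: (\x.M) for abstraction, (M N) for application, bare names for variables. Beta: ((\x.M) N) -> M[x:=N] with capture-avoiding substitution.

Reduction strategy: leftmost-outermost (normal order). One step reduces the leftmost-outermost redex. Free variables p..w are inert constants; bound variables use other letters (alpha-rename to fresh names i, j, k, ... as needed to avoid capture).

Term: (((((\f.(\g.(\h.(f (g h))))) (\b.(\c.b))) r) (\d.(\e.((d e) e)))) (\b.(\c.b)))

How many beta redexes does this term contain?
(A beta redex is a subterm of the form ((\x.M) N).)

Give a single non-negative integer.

Term: (((((\f.(\g.(\h.(f (g h))))) (\b.(\c.b))) r) (\d.(\e.((d e) e)))) (\b.(\c.b)))
  Redex: ((\f.(\g.(\h.(f (g h))))) (\b.(\c.b)))
Total redexes: 1

Answer: 1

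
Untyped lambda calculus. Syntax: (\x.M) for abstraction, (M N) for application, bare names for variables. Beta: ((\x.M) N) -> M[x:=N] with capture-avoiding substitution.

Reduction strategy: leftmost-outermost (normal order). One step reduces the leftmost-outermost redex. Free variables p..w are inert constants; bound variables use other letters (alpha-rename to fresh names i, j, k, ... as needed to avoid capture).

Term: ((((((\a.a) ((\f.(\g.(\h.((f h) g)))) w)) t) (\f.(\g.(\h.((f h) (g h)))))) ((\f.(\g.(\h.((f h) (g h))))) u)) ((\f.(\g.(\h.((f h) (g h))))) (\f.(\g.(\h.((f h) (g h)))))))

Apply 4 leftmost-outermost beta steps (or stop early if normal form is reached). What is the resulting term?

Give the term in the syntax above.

Answer: ((((w (\f.(\g.(\h.((f h) (g h)))))) t) ((\f.(\g.(\h.((f h) (g h))))) u)) ((\f.(\g.(\h.((f h) (g h))))) (\f.(\g.(\h.((f h) (g h)))))))

Derivation:
Step 0: ((((((\a.a) ((\f.(\g.(\h.((f h) g)))) w)) t) (\f.(\g.(\h.((f h) (g h)))))) ((\f.(\g.(\h.((f h) (g h))))) u)) ((\f.(\g.(\h.((f h) (g h))))) (\f.(\g.(\h.((f h) (g h)))))))
Step 1: ((((((\f.(\g.(\h.((f h) g)))) w) t) (\f.(\g.(\h.((f h) (g h)))))) ((\f.(\g.(\h.((f h) (g h))))) u)) ((\f.(\g.(\h.((f h) (g h))))) (\f.(\g.(\h.((f h) (g h)))))))
Step 2: (((((\g.(\h.((w h) g))) t) (\f.(\g.(\h.((f h) (g h)))))) ((\f.(\g.(\h.((f h) (g h))))) u)) ((\f.(\g.(\h.((f h) (g h))))) (\f.(\g.(\h.((f h) (g h)))))))
Step 3: ((((\h.((w h) t)) (\f.(\g.(\h.((f h) (g h)))))) ((\f.(\g.(\h.((f h) (g h))))) u)) ((\f.(\g.(\h.((f h) (g h))))) (\f.(\g.(\h.((f h) (g h)))))))
Step 4: ((((w (\f.(\g.(\h.((f h) (g h)))))) t) ((\f.(\g.(\h.((f h) (g h))))) u)) ((\f.(\g.(\h.((f h) (g h))))) (\f.(\g.(\h.((f h) (g h)))))))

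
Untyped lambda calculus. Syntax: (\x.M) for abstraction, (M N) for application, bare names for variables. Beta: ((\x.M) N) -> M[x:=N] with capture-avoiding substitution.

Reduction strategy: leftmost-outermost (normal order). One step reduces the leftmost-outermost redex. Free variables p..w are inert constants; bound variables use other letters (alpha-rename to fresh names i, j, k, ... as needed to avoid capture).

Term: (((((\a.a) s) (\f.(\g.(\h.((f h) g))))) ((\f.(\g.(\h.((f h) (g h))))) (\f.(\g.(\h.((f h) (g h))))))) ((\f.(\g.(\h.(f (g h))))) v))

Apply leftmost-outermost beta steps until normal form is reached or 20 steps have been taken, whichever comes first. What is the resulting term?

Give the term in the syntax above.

Step 0: (((((\a.a) s) (\f.(\g.(\h.((f h) g))))) ((\f.(\g.(\h.((f h) (g h))))) (\f.(\g.(\h.((f h) (g h))))))) ((\f.(\g.(\h.(f (g h))))) v))
Step 1: (((s (\f.(\g.(\h.((f h) g))))) ((\f.(\g.(\h.((f h) (g h))))) (\f.(\g.(\h.((f h) (g h))))))) ((\f.(\g.(\h.(f (g h))))) v))
Step 2: (((s (\f.(\g.(\h.((f h) g))))) (\g.(\h.(((\f.(\g.(\h.((f h) (g h))))) h) (g h))))) ((\f.(\g.(\h.(f (g h))))) v))
Step 3: (((s (\f.(\g.(\h.((f h) g))))) (\g.(\h.((\g.(\i.((h i) (g i)))) (g h))))) ((\f.(\g.(\h.(f (g h))))) v))
Step 4: (((s (\f.(\g.(\h.((f h) g))))) (\g.(\h.(\i.((h i) ((g h) i)))))) ((\f.(\g.(\h.(f (g h))))) v))
Step 5: (((s (\f.(\g.(\h.((f h) g))))) (\g.(\h.(\i.((h i) ((g h) i)))))) (\g.(\h.(v (g h)))))

Answer: (((s (\f.(\g.(\h.((f h) g))))) (\g.(\h.(\i.((h i) ((g h) i)))))) (\g.(\h.(v (g h)))))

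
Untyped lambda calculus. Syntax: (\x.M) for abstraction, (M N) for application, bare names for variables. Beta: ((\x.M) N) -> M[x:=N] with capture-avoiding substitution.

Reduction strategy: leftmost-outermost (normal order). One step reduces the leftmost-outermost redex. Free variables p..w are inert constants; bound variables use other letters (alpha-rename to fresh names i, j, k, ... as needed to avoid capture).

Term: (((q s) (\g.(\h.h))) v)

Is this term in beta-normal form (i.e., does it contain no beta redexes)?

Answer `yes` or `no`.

Answer: yes

Derivation:
Term: (((q s) (\g.(\h.h))) v)
No beta redexes found.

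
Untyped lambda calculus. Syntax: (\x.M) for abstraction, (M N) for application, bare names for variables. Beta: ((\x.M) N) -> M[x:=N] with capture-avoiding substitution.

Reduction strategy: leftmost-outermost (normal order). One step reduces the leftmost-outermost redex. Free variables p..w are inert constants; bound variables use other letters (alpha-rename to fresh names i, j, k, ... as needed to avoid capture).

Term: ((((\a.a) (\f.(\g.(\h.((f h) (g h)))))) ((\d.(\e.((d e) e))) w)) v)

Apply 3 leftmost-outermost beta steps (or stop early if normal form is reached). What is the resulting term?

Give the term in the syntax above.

Step 0: ((((\a.a) (\f.(\g.(\h.((f h) (g h)))))) ((\d.(\e.((d e) e))) w)) v)
Step 1: (((\f.(\g.(\h.((f h) (g h))))) ((\d.(\e.((d e) e))) w)) v)
Step 2: ((\g.(\h.((((\d.(\e.((d e) e))) w) h) (g h)))) v)
Step 3: (\h.((((\d.(\e.((d e) e))) w) h) (v h)))

Answer: (\h.((((\d.(\e.((d e) e))) w) h) (v h)))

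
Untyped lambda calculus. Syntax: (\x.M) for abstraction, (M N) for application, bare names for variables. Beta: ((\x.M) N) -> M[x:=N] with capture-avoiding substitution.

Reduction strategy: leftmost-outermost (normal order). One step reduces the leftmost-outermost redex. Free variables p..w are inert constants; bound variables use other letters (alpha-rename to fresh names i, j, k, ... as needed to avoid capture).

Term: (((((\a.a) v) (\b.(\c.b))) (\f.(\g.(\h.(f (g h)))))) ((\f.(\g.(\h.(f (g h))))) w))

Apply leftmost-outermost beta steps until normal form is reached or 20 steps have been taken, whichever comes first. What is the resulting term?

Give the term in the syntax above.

Step 0: (((((\a.a) v) (\b.(\c.b))) (\f.(\g.(\h.(f (g h)))))) ((\f.(\g.(\h.(f (g h))))) w))
Step 1: (((v (\b.(\c.b))) (\f.(\g.(\h.(f (g h)))))) ((\f.(\g.(\h.(f (g h))))) w))
Step 2: (((v (\b.(\c.b))) (\f.(\g.(\h.(f (g h)))))) (\g.(\h.(w (g h)))))

Answer: (((v (\b.(\c.b))) (\f.(\g.(\h.(f (g h)))))) (\g.(\h.(w (g h)))))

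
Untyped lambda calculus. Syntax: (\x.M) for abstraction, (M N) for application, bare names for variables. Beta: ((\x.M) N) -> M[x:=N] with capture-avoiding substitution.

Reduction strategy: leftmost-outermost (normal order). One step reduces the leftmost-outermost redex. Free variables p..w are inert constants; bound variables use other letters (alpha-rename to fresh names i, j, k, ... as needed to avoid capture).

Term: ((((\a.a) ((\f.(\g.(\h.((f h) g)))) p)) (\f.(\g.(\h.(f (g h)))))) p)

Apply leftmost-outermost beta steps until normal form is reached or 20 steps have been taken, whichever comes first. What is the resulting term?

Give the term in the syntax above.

Answer: ((p p) (\f.(\g.(\h.(f (g h))))))

Derivation:
Step 0: ((((\a.a) ((\f.(\g.(\h.((f h) g)))) p)) (\f.(\g.(\h.(f (g h)))))) p)
Step 1: ((((\f.(\g.(\h.((f h) g)))) p) (\f.(\g.(\h.(f (g h)))))) p)
Step 2: (((\g.(\h.((p h) g))) (\f.(\g.(\h.(f (g h)))))) p)
Step 3: ((\h.((p h) (\f.(\g.(\h.(f (g h))))))) p)
Step 4: ((p p) (\f.(\g.(\h.(f (g h))))))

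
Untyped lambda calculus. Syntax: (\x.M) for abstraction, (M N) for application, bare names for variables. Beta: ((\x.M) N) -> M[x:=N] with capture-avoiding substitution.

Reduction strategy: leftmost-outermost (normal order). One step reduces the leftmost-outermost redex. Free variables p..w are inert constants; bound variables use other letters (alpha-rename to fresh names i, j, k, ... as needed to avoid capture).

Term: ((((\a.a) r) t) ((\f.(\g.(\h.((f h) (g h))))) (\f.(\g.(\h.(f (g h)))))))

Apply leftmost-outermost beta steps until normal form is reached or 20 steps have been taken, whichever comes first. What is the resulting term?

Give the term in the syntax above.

Answer: ((r t) (\g.(\h.(\i.(h ((g h) i))))))

Derivation:
Step 0: ((((\a.a) r) t) ((\f.(\g.(\h.((f h) (g h))))) (\f.(\g.(\h.(f (g h)))))))
Step 1: ((r t) ((\f.(\g.(\h.((f h) (g h))))) (\f.(\g.(\h.(f (g h)))))))
Step 2: ((r t) (\g.(\h.(((\f.(\g.(\h.(f (g h))))) h) (g h)))))
Step 3: ((r t) (\g.(\h.((\g.(\i.(h (g i)))) (g h)))))
Step 4: ((r t) (\g.(\h.(\i.(h ((g h) i))))))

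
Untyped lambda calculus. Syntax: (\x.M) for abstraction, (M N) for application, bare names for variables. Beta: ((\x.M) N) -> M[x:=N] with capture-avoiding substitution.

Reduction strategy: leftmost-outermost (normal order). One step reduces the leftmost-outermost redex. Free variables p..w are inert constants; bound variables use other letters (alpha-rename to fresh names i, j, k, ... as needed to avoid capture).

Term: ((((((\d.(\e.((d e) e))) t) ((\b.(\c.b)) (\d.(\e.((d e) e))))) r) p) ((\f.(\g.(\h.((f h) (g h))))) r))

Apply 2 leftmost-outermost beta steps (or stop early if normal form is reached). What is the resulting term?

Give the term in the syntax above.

Step 0: ((((((\d.(\e.((d e) e))) t) ((\b.(\c.b)) (\d.(\e.((d e) e))))) r) p) ((\f.(\g.(\h.((f h) (g h))))) r))
Step 1: (((((\e.((t e) e)) ((\b.(\c.b)) (\d.(\e.((d e) e))))) r) p) ((\f.(\g.(\h.((f h) (g h))))) r))
Step 2: (((((t ((\b.(\c.b)) (\d.(\e.((d e) e))))) ((\b.(\c.b)) (\d.(\e.((d e) e))))) r) p) ((\f.(\g.(\h.((f h) (g h))))) r))

Answer: (((((t ((\b.(\c.b)) (\d.(\e.((d e) e))))) ((\b.(\c.b)) (\d.(\e.((d e) e))))) r) p) ((\f.(\g.(\h.((f h) (g h))))) r))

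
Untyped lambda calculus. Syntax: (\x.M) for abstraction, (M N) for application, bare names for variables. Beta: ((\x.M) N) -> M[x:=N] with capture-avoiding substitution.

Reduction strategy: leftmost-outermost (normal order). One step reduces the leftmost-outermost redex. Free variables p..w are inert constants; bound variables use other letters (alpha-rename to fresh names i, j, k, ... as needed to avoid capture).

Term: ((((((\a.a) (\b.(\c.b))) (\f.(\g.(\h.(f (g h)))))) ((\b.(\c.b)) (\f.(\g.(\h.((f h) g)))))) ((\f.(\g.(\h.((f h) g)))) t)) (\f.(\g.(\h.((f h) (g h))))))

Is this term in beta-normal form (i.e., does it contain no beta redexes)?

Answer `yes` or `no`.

Answer: no

Derivation:
Term: ((((((\a.a) (\b.(\c.b))) (\f.(\g.(\h.(f (g h)))))) ((\b.(\c.b)) (\f.(\g.(\h.((f h) g)))))) ((\f.(\g.(\h.((f h) g)))) t)) (\f.(\g.(\h.((f h) (g h))))))
Found 3 beta redex(es).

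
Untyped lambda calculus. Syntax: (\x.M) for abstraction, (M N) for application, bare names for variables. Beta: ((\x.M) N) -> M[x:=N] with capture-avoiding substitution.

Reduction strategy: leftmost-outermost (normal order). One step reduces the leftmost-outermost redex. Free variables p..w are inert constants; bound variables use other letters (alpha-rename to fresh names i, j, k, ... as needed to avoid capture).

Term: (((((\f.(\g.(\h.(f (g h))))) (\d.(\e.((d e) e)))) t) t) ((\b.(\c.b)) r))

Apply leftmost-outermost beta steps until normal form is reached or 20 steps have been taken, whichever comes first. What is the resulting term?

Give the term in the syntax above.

Step 0: (((((\f.(\g.(\h.(f (g h))))) (\d.(\e.((d e) e)))) t) t) ((\b.(\c.b)) r))
Step 1: ((((\g.(\h.((\d.(\e.((d e) e))) (g h)))) t) t) ((\b.(\c.b)) r))
Step 2: (((\h.((\d.(\e.((d e) e))) (t h))) t) ((\b.(\c.b)) r))
Step 3: (((\d.(\e.((d e) e))) (t t)) ((\b.(\c.b)) r))
Step 4: ((\e.(((t t) e) e)) ((\b.(\c.b)) r))
Step 5: (((t t) ((\b.(\c.b)) r)) ((\b.(\c.b)) r))
Step 6: (((t t) (\c.r)) ((\b.(\c.b)) r))
Step 7: (((t t) (\c.r)) (\c.r))

Answer: (((t t) (\c.r)) (\c.r))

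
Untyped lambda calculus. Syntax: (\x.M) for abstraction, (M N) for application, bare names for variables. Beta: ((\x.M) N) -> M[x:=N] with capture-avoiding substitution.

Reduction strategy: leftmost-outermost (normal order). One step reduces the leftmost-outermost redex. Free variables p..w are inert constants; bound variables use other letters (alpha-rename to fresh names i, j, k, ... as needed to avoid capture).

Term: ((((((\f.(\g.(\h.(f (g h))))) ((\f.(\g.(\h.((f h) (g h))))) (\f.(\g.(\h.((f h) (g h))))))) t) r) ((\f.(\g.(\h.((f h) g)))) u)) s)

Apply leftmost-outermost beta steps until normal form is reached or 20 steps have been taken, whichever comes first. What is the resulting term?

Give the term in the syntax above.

Step 0: ((((((\f.(\g.(\h.(f (g h))))) ((\f.(\g.(\h.((f h) (g h))))) (\f.(\g.(\h.((f h) (g h))))))) t) r) ((\f.(\g.(\h.((f h) g)))) u)) s)
Step 1: (((((\g.(\h.(((\f.(\g.(\h.((f h) (g h))))) (\f.(\g.(\h.((f h) (g h)))))) (g h)))) t) r) ((\f.(\g.(\h.((f h) g)))) u)) s)
Step 2: ((((\h.(((\f.(\g.(\h.((f h) (g h))))) (\f.(\g.(\h.((f h) (g h)))))) (t h))) r) ((\f.(\g.(\h.((f h) g)))) u)) s)
Step 3: (((((\f.(\g.(\h.((f h) (g h))))) (\f.(\g.(\h.((f h) (g h)))))) (t r)) ((\f.(\g.(\h.((f h) g)))) u)) s)
Step 4: ((((\g.(\h.(((\f.(\g.(\h.((f h) (g h))))) h) (g h)))) (t r)) ((\f.(\g.(\h.((f h) g)))) u)) s)
Step 5: (((\h.(((\f.(\g.(\h.((f h) (g h))))) h) ((t r) h))) ((\f.(\g.(\h.((f h) g)))) u)) s)
Step 6: ((((\f.(\g.(\h.((f h) (g h))))) ((\f.(\g.(\h.((f h) g)))) u)) ((t r) ((\f.(\g.(\h.((f h) g)))) u))) s)
Step 7: (((\g.(\h.((((\f.(\g.(\h.((f h) g)))) u) h) (g h)))) ((t r) ((\f.(\g.(\h.((f h) g)))) u))) s)
Step 8: ((\h.((((\f.(\g.(\h.((f h) g)))) u) h) (((t r) ((\f.(\g.(\h.((f h) g)))) u)) h))) s)
Step 9: ((((\f.(\g.(\h.((f h) g)))) u) s) (((t r) ((\f.(\g.(\h.((f h) g)))) u)) s))
Step 10: (((\g.(\h.((u h) g))) s) (((t r) ((\f.(\g.(\h.((f h) g)))) u)) s))
Step 11: ((\h.((u h) s)) (((t r) ((\f.(\g.(\h.((f h) g)))) u)) s))
Step 12: ((u (((t r) ((\f.(\g.(\h.((f h) g)))) u)) s)) s)
Step 13: ((u (((t r) (\g.(\h.((u h) g)))) s)) s)

Answer: ((u (((t r) (\g.(\h.((u h) g)))) s)) s)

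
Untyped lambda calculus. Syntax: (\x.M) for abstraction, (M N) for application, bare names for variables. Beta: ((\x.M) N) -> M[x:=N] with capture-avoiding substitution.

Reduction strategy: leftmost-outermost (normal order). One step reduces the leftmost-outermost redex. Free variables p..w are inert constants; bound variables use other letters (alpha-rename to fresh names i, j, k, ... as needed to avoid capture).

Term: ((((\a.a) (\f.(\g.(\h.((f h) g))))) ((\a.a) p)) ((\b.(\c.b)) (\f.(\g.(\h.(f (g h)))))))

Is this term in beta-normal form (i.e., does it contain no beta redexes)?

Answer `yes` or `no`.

Answer: no

Derivation:
Term: ((((\a.a) (\f.(\g.(\h.((f h) g))))) ((\a.a) p)) ((\b.(\c.b)) (\f.(\g.(\h.(f (g h)))))))
Found 3 beta redex(es).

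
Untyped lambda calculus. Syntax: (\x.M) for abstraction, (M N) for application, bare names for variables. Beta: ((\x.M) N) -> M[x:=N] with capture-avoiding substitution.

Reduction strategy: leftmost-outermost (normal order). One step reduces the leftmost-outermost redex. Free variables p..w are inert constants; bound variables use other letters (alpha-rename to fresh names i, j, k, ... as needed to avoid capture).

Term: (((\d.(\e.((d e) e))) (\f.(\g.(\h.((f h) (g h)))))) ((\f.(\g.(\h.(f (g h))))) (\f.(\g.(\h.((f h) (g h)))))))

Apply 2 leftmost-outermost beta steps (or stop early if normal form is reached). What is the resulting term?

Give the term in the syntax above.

Answer: (((\f.(\g.(\h.((f h) (g h))))) ((\f.(\g.(\h.(f (g h))))) (\f.(\g.(\h.((f h) (g h))))))) ((\f.(\g.(\h.(f (g h))))) (\f.(\g.(\h.((f h) (g h)))))))

Derivation:
Step 0: (((\d.(\e.((d e) e))) (\f.(\g.(\h.((f h) (g h)))))) ((\f.(\g.(\h.(f (g h))))) (\f.(\g.(\h.((f h) (g h)))))))
Step 1: ((\e.(((\f.(\g.(\h.((f h) (g h))))) e) e)) ((\f.(\g.(\h.(f (g h))))) (\f.(\g.(\h.((f h) (g h)))))))
Step 2: (((\f.(\g.(\h.((f h) (g h))))) ((\f.(\g.(\h.(f (g h))))) (\f.(\g.(\h.((f h) (g h))))))) ((\f.(\g.(\h.(f (g h))))) (\f.(\g.(\h.((f h) (g h)))))))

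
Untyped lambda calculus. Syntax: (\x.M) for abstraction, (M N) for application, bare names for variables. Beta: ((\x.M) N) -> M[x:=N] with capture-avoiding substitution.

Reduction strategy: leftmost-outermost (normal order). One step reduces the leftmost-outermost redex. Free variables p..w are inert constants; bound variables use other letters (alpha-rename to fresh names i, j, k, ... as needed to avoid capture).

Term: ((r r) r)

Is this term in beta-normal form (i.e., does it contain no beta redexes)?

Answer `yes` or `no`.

Answer: yes

Derivation:
Term: ((r r) r)
No beta redexes found.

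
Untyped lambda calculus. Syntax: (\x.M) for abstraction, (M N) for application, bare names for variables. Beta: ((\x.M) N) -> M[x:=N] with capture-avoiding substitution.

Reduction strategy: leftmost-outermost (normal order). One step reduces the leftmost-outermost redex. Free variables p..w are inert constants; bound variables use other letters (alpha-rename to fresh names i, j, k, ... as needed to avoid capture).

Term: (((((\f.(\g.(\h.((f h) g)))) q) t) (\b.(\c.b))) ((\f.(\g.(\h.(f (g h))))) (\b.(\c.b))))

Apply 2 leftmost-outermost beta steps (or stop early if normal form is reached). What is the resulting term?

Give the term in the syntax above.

Step 0: (((((\f.(\g.(\h.((f h) g)))) q) t) (\b.(\c.b))) ((\f.(\g.(\h.(f (g h))))) (\b.(\c.b))))
Step 1: ((((\g.(\h.((q h) g))) t) (\b.(\c.b))) ((\f.(\g.(\h.(f (g h))))) (\b.(\c.b))))
Step 2: (((\h.((q h) t)) (\b.(\c.b))) ((\f.(\g.(\h.(f (g h))))) (\b.(\c.b))))

Answer: (((\h.((q h) t)) (\b.(\c.b))) ((\f.(\g.(\h.(f (g h))))) (\b.(\c.b))))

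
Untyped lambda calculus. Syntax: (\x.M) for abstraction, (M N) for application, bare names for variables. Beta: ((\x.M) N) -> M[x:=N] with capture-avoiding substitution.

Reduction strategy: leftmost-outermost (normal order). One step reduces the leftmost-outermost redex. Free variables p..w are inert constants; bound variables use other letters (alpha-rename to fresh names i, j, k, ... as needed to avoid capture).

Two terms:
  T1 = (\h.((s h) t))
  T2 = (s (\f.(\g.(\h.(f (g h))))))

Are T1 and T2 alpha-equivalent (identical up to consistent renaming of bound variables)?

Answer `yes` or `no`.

Term 1: (\h.((s h) t))
Term 2: (s (\f.(\g.(\h.(f (g h))))))
Alpha-equivalence: compare structure up to binder renaming.
Result: False

Answer: no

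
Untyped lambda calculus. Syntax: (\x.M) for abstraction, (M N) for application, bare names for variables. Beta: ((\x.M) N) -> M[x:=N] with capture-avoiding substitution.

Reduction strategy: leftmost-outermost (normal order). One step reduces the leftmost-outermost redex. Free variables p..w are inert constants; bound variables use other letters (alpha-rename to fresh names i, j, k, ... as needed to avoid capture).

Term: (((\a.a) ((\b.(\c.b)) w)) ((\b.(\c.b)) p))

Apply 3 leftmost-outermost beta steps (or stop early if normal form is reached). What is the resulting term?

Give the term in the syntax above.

Step 0: (((\a.a) ((\b.(\c.b)) w)) ((\b.(\c.b)) p))
Step 1: (((\b.(\c.b)) w) ((\b.(\c.b)) p))
Step 2: ((\c.w) ((\b.(\c.b)) p))
Step 3: w

Answer: w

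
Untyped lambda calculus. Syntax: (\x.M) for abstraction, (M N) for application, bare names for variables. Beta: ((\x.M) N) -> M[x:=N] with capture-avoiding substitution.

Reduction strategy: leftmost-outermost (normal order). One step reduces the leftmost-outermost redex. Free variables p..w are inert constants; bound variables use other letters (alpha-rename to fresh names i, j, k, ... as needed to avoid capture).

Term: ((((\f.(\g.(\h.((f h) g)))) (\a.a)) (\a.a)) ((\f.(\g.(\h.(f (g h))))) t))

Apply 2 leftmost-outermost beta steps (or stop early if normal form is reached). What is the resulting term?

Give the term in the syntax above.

Answer: ((\h.(((\a.a) h) (\a.a))) ((\f.(\g.(\h.(f (g h))))) t))

Derivation:
Step 0: ((((\f.(\g.(\h.((f h) g)))) (\a.a)) (\a.a)) ((\f.(\g.(\h.(f (g h))))) t))
Step 1: (((\g.(\h.(((\a.a) h) g))) (\a.a)) ((\f.(\g.(\h.(f (g h))))) t))
Step 2: ((\h.(((\a.a) h) (\a.a))) ((\f.(\g.(\h.(f (g h))))) t))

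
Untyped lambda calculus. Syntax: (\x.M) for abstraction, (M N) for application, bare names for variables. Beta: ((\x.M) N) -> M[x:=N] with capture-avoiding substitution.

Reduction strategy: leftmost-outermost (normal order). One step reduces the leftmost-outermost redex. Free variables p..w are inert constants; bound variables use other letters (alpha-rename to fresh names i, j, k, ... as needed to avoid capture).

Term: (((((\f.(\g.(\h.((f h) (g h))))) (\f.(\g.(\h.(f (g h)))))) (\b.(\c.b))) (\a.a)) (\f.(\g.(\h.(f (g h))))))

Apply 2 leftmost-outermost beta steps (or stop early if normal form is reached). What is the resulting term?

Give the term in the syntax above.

Answer: (((\h.(((\f.(\g.(\h.(f (g h))))) h) ((\b.(\c.b)) h))) (\a.a)) (\f.(\g.(\h.(f (g h))))))

Derivation:
Step 0: (((((\f.(\g.(\h.((f h) (g h))))) (\f.(\g.(\h.(f (g h)))))) (\b.(\c.b))) (\a.a)) (\f.(\g.(\h.(f (g h))))))
Step 1: ((((\g.(\h.(((\f.(\g.(\h.(f (g h))))) h) (g h)))) (\b.(\c.b))) (\a.a)) (\f.(\g.(\h.(f (g h))))))
Step 2: (((\h.(((\f.(\g.(\h.(f (g h))))) h) ((\b.(\c.b)) h))) (\a.a)) (\f.(\g.(\h.(f (g h))))))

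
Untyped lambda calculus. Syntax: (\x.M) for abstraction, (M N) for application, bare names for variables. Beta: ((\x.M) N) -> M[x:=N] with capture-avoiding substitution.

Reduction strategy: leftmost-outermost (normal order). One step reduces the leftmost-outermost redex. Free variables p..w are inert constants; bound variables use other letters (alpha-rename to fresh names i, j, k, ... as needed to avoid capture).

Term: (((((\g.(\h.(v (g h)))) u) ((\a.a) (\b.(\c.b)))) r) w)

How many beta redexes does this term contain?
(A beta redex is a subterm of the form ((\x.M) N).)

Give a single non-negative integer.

Term: (((((\g.(\h.(v (g h)))) u) ((\a.a) (\b.(\c.b)))) r) w)
  Redex: ((\g.(\h.(v (g h)))) u)
  Redex: ((\a.a) (\b.(\c.b)))
Total redexes: 2

Answer: 2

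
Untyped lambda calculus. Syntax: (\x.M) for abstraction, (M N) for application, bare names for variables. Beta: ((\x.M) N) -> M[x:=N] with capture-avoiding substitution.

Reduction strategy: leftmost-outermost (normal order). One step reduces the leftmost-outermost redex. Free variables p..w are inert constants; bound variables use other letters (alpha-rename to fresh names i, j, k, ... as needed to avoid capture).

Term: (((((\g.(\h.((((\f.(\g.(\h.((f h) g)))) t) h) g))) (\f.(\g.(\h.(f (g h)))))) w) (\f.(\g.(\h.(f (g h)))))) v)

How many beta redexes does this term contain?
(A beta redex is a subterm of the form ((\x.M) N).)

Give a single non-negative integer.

Term: (((((\g.(\h.((((\f.(\g.(\h.((f h) g)))) t) h) g))) (\f.(\g.(\h.(f (g h)))))) w) (\f.(\g.(\h.(f (g h)))))) v)
  Redex: ((\g.(\h.((((\f.(\g.(\h.((f h) g)))) t) h) g))) (\f.(\g.(\h.(f (g h))))))
  Redex: ((\f.(\g.(\h.((f h) g)))) t)
Total redexes: 2

Answer: 2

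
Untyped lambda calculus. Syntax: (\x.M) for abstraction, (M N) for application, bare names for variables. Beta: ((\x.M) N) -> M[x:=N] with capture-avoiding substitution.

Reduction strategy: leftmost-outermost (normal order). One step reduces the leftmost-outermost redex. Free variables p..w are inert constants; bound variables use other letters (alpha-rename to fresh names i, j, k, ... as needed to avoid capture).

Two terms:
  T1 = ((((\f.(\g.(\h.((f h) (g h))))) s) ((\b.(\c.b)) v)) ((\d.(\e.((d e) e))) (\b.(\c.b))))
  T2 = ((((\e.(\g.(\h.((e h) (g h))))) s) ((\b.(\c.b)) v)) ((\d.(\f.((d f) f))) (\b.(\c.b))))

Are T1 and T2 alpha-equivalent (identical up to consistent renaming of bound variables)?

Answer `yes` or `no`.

Term 1: ((((\f.(\g.(\h.((f h) (g h))))) s) ((\b.(\c.b)) v)) ((\d.(\e.((d e) e))) (\b.(\c.b))))
Term 2: ((((\e.(\g.(\h.((e h) (g h))))) s) ((\b.(\c.b)) v)) ((\d.(\f.((d f) f))) (\b.(\c.b))))
Alpha-equivalence: compare structure up to binder renaming.
Result: True

Answer: yes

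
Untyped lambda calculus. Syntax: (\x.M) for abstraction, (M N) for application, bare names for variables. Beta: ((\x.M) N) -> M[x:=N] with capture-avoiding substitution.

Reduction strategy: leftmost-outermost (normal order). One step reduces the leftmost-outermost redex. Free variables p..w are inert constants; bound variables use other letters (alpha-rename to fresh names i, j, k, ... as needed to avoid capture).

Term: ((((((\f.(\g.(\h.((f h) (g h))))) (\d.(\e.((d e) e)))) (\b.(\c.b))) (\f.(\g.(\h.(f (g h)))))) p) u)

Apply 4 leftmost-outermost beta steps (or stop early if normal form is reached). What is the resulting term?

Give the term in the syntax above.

Answer: ((((\e.(((\f.(\g.(\h.(f (g h))))) e) e)) ((\b.(\c.b)) (\f.(\g.(\h.(f (g h))))))) p) u)

Derivation:
Step 0: ((((((\f.(\g.(\h.((f h) (g h))))) (\d.(\e.((d e) e)))) (\b.(\c.b))) (\f.(\g.(\h.(f (g h)))))) p) u)
Step 1: (((((\g.(\h.(((\d.(\e.((d e) e))) h) (g h)))) (\b.(\c.b))) (\f.(\g.(\h.(f (g h)))))) p) u)
Step 2: ((((\h.(((\d.(\e.((d e) e))) h) ((\b.(\c.b)) h))) (\f.(\g.(\h.(f (g h)))))) p) u)
Step 3: (((((\d.(\e.((d e) e))) (\f.(\g.(\h.(f (g h)))))) ((\b.(\c.b)) (\f.(\g.(\h.(f (g h))))))) p) u)
Step 4: ((((\e.(((\f.(\g.(\h.(f (g h))))) e) e)) ((\b.(\c.b)) (\f.(\g.(\h.(f (g h))))))) p) u)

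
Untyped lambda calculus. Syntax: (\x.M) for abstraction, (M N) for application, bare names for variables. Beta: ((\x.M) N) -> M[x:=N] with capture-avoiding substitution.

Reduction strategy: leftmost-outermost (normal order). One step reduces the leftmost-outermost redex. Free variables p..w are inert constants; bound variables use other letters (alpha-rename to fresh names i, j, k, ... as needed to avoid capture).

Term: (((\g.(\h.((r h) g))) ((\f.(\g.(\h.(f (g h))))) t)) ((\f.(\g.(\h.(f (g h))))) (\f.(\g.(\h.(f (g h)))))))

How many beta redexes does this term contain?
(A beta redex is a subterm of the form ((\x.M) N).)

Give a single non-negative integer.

Answer: 3

Derivation:
Term: (((\g.(\h.((r h) g))) ((\f.(\g.(\h.(f (g h))))) t)) ((\f.(\g.(\h.(f (g h))))) (\f.(\g.(\h.(f (g h)))))))
  Redex: ((\g.(\h.((r h) g))) ((\f.(\g.(\h.(f (g h))))) t))
  Redex: ((\f.(\g.(\h.(f (g h))))) t)
  Redex: ((\f.(\g.(\h.(f (g h))))) (\f.(\g.(\h.(f (g h))))))
Total redexes: 3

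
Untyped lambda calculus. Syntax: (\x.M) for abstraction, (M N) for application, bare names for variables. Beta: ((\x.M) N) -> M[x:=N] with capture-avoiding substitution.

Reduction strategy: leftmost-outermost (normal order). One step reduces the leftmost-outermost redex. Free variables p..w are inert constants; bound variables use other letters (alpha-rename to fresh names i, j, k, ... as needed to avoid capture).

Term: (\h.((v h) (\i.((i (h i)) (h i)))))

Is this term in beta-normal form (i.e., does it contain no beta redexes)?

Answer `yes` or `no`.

Answer: yes

Derivation:
Term: (\h.((v h) (\i.((i (h i)) (h i)))))
No beta redexes found.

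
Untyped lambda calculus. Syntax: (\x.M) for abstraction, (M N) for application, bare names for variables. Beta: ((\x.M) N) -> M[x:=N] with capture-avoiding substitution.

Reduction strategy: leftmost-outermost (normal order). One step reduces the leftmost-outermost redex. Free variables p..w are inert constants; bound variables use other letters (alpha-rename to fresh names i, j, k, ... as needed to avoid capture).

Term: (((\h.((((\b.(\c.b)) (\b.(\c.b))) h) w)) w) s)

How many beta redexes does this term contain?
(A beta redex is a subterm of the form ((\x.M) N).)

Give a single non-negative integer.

Answer: 2

Derivation:
Term: (((\h.((((\b.(\c.b)) (\b.(\c.b))) h) w)) w) s)
  Redex: ((\h.((((\b.(\c.b)) (\b.(\c.b))) h) w)) w)
  Redex: ((\b.(\c.b)) (\b.(\c.b)))
Total redexes: 2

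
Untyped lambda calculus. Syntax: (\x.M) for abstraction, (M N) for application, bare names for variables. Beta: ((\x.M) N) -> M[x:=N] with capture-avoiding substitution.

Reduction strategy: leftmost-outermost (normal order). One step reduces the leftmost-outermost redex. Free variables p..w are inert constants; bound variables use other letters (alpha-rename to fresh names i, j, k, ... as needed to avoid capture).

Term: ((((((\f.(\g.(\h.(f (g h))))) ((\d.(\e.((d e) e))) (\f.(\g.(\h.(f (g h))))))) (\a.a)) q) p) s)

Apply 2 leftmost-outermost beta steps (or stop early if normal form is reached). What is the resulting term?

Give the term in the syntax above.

Step 0: ((((((\f.(\g.(\h.(f (g h))))) ((\d.(\e.((d e) e))) (\f.(\g.(\h.(f (g h))))))) (\a.a)) q) p) s)
Step 1: (((((\g.(\h.(((\d.(\e.((d e) e))) (\f.(\g.(\h.(f (g h)))))) (g h)))) (\a.a)) q) p) s)
Step 2: ((((\h.(((\d.(\e.((d e) e))) (\f.(\g.(\h.(f (g h)))))) ((\a.a) h))) q) p) s)

Answer: ((((\h.(((\d.(\e.((d e) e))) (\f.(\g.(\h.(f (g h)))))) ((\a.a) h))) q) p) s)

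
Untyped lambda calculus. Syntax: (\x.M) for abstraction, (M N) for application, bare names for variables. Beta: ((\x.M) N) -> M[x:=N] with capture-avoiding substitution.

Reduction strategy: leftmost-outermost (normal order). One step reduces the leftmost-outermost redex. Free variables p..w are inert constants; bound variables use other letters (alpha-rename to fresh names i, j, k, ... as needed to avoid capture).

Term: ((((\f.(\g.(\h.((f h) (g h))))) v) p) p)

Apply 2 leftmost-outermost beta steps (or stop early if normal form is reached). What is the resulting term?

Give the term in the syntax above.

Answer: ((\h.((v h) (p h))) p)

Derivation:
Step 0: ((((\f.(\g.(\h.((f h) (g h))))) v) p) p)
Step 1: (((\g.(\h.((v h) (g h)))) p) p)
Step 2: ((\h.((v h) (p h))) p)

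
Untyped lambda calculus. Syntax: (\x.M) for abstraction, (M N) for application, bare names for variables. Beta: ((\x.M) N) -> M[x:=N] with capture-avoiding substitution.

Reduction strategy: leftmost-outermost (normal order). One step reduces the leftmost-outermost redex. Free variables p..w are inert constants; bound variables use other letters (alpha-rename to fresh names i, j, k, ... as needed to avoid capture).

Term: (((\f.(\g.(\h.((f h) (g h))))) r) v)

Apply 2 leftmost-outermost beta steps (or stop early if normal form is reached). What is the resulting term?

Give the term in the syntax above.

Step 0: (((\f.(\g.(\h.((f h) (g h))))) r) v)
Step 1: ((\g.(\h.((r h) (g h)))) v)
Step 2: (\h.((r h) (v h)))

Answer: (\h.((r h) (v h)))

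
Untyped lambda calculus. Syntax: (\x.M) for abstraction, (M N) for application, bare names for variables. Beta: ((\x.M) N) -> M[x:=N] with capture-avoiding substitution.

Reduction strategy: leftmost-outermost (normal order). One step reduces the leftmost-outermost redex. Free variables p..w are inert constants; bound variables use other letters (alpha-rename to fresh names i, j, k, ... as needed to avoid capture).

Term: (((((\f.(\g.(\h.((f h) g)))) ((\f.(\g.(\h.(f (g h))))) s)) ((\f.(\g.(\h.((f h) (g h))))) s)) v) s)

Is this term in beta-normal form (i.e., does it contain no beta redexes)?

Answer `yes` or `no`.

Term: (((((\f.(\g.(\h.((f h) g)))) ((\f.(\g.(\h.(f (g h))))) s)) ((\f.(\g.(\h.((f h) (g h))))) s)) v) s)
Found 3 beta redex(es).

Answer: no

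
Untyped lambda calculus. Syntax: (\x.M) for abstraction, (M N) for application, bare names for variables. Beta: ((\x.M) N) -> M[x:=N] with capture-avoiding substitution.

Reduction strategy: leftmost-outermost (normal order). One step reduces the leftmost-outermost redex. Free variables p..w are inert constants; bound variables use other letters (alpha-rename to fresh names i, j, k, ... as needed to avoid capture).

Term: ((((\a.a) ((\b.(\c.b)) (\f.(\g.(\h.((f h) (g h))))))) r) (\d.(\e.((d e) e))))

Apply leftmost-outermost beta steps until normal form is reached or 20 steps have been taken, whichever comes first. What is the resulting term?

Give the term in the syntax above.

Answer: (\g.(\h.((h (g h)) (g h))))

Derivation:
Step 0: ((((\a.a) ((\b.(\c.b)) (\f.(\g.(\h.((f h) (g h))))))) r) (\d.(\e.((d e) e))))
Step 1: ((((\b.(\c.b)) (\f.(\g.(\h.((f h) (g h)))))) r) (\d.(\e.((d e) e))))
Step 2: (((\c.(\f.(\g.(\h.((f h) (g h)))))) r) (\d.(\e.((d e) e))))
Step 3: ((\f.(\g.(\h.((f h) (g h))))) (\d.(\e.((d e) e))))
Step 4: (\g.(\h.(((\d.(\e.((d e) e))) h) (g h))))
Step 5: (\g.(\h.((\e.((h e) e)) (g h))))
Step 6: (\g.(\h.((h (g h)) (g h))))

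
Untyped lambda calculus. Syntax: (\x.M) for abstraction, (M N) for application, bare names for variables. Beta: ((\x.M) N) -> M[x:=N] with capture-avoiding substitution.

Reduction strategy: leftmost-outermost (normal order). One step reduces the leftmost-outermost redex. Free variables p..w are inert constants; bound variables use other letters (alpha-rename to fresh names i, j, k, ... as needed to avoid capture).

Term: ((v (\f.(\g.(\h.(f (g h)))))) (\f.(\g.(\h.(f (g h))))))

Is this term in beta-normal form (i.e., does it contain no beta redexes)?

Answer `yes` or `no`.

Term: ((v (\f.(\g.(\h.(f (g h)))))) (\f.(\g.(\h.(f (g h))))))
No beta redexes found.

Answer: yes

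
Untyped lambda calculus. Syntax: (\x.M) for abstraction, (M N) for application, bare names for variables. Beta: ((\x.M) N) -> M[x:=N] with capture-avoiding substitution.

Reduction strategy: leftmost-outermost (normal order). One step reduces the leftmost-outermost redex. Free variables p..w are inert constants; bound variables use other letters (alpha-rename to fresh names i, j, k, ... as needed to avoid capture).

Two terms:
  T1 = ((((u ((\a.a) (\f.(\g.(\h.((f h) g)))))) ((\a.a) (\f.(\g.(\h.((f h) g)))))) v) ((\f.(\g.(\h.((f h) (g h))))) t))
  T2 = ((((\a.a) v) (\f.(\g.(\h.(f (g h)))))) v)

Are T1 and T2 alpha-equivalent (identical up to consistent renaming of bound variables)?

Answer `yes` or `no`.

Answer: no

Derivation:
Term 1: ((((u ((\a.a) (\f.(\g.(\h.((f h) g)))))) ((\a.a) (\f.(\g.(\h.((f h) g)))))) v) ((\f.(\g.(\h.((f h) (g h))))) t))
Term 2: ((((\a.a) v) (\f.(\g.(\h.(f (g h)))))) v)
Alpha-equivalence: compare structure up to binder renaming.
Result: False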